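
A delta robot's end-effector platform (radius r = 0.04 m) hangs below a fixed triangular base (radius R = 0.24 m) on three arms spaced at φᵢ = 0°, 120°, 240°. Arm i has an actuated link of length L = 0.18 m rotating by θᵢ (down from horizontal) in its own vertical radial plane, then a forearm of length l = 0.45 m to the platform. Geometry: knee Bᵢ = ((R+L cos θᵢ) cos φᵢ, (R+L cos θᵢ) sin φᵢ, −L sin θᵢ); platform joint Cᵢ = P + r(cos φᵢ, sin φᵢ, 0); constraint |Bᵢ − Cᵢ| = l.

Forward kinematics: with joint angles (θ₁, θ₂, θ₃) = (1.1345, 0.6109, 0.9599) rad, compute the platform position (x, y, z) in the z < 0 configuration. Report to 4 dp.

(-0.0598, 0.0493, -0.4585)

arm 1 at φ=0.0°: e+L cos θ1 = 0.2761;  centre 1 = (0.2761, 0.0000, -0.1631)
centre 2 = (0.3474·cos120.0°, 0.3474·sin120.0°, -0.1032) = (-0.1737, 0.3009, -0.1032)
centre 3 = (0.3032·cos240.0°, 0.3032·sin240.0°, -0.1474) = (-0.1516, -0.2626, -0.1474)
eliminate P² terms by subtracting sphere 1 from 2 and 3
linear system: -0.8996x+0.6018y = 0.0286−0.1198z; -0.8554x+-0.5252y = 0.0109−0.0314z
Cramer: x(z) = -0.0218+0.0829z;  y(z) = 0.0148-0.0752z
sphere 1 gives Az²+Bz+C=0 with A=1.0125, B=0.2747, C=-0.0869;  B²−4AC=0.4275;  roots -0.4585, 0.1872;  negative root z = -0.4585
x = -0.0598, y = 0.0493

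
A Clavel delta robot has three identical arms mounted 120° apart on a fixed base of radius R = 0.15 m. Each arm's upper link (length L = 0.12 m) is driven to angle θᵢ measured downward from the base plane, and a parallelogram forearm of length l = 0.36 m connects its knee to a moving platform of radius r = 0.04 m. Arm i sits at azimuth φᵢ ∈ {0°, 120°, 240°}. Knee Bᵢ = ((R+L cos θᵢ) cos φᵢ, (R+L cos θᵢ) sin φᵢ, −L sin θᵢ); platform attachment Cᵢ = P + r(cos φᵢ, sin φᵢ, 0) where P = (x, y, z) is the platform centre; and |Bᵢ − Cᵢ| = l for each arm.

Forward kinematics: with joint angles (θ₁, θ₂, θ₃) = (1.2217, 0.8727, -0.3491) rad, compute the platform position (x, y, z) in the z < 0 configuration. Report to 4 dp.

(-0.1233, -0.1216, -0.3116)

O1 = (0.1510·cos0.0°, 0.1510·sin0.0°, -0.1128) = (0.1510, 0.0000, -0.1128)
φ2=120.0°: virtual centre (-0.0936, 0.1621, -0.0919), radius l
φ3=240.0°: virtual centre (-0.1114, -0.1929, 0.0410), radius l
subtract pairs → two planes through P
linear system: -0.4892x+0.3241y = 0.0079−0.0417z; -0.5249x+-0.3858y = 0.0158−0.3076z
det = 0.3589;  x = -0.0228+0.3226z,  y = -0.0099+0.3584z
sphere 1 gives Az²+Bz+C=0 with A=1.2325, B=0.1063, C=-0.0866;  B²−4AC=0.4381;  roots -0.3116, 0.2254;  negative root z = -0.3116
x = -0.1233, y = -0.1216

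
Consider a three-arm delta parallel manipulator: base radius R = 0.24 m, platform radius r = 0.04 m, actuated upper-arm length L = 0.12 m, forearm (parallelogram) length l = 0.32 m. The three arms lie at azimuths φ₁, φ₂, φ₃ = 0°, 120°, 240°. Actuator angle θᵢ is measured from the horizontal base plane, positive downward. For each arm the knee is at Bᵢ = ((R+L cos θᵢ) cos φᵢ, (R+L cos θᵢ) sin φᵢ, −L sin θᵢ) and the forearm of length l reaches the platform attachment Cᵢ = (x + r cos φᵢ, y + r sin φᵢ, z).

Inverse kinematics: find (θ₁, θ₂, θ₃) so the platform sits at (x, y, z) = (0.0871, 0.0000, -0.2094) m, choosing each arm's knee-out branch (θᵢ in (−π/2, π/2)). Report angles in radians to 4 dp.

θ₁ = -0.0879, θ₂ = 1.1346, θ₃ = 1.1346

arm 1 (φ=0.0°): x'=0.0871, y'=0.0000
  e−x'=0.1129;  (l²−L²−(e−x')²−y'²−z²)/2L = 0.1309
  θ1 = atan2(B,A) + arccos(C/0.2379) = -0.0879
φ2=120.0° → target in arm frame (-0.0435, -0.0754)
  A=0.2435, B=-0.2094, C=(l²−L²−A²−y'²−z²)/(2L)=-0.0869
  √(A²+B²)=0.3212;  θ2 = -0.7101+1.8447 ≈ 1.1346
φ3=240.0° → target in arm frame (-0.0436, 0.0754)
  e−x'=0.2436;  (l²−L²−(e−x')²−y'²−z²)/2L = -0.0869
  γ=atan2(-0.2094,0.2436)=-0.7101;  ψ=arccos(-0.2705)=1.8447;  θ3=γ+ψ≈1.1346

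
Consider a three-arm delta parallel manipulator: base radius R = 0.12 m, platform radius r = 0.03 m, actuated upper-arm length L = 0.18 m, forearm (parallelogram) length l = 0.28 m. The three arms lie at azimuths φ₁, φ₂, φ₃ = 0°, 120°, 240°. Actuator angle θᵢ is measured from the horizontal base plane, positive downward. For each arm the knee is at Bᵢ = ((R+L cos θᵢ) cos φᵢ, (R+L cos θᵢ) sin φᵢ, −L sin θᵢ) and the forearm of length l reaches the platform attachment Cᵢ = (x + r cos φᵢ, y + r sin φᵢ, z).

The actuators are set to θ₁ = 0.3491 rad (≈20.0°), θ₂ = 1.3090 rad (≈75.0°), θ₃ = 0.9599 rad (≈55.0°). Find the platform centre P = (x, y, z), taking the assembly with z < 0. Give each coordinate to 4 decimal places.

arm 1 at φ=0.0°: e+L cos θ1 = 0.2591;  centre 1 = (0.2591, 0.0000, -0.0616)
arm 2 at φ=120.0°: e+L cos θ2 = 0.1366;  centre 2 = (-0.0683, 0.1183, -0.1739)
arm 3 at φ=240.0°: e+L cos θ3 = 0.1932;  centre 3 = (-0.0966, -0.1674, -0.1474)
subtract pairs → two planes through P
plane₁₂: -0.6549x+0.2366y+-0.2246z = -0.0221
Cramer: x(z) = 0.0263-0.2988z;  y(z) = -0.0205+0.1221z
sphere 1 gives Az²+Bz+C=0 with A=1.1042, B=0.2573, C=-0.0200;  B²−4AC=0.1544;  roots -0.2944, 0.0614;  negative root z = -0.2944
x = 0.1143, y = -0.0564

(0.1143, -0.0564, -0.2944)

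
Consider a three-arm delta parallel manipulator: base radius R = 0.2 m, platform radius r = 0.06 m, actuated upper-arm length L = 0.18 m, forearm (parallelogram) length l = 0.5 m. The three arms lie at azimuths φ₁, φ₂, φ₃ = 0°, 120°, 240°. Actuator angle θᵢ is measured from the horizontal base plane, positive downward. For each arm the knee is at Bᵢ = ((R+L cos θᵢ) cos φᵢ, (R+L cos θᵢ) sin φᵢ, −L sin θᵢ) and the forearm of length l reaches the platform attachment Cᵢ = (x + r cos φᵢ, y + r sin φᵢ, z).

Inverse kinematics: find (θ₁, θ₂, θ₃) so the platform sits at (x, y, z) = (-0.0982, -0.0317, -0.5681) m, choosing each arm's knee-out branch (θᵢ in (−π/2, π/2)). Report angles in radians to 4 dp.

θ₁ = 1.2219, θ₂ = 0.8729, θ₃ = 0.6981

arm 1 (φ=0.0°): x'=-0.0982, y'=-0.0317
  A cos θ + B sin θ = C:  0.2382·cos θ + -0.5681·sin θ = -0.4524
  θ1 = atan2(B,A) + arccos(C/0.6160) = 1.2219
φ2=120.0° → target in arm frame (0.0216, 0.1009)
  A=0.1184, B=-0.5681, C=(l²−L²−A²−y'²−z²)/(2L)=-0.3592
  √(A²+B²)=0.5803;  θ2 = -1.3654+2.2383 ≈ 0.8729
arm 3 (φ=240.0°): x'=0.0766, y'=-0.0692
  A cos θ + B sin θ = C:  0.0634·cos θ + -0.5681·sin θ = -0.3165
  γ=atan2(-0.5681,0.0634)=-1.4596;  ψ=arccos(-0.5537)=2.1576;  θ3=γ+ψ≈0.6981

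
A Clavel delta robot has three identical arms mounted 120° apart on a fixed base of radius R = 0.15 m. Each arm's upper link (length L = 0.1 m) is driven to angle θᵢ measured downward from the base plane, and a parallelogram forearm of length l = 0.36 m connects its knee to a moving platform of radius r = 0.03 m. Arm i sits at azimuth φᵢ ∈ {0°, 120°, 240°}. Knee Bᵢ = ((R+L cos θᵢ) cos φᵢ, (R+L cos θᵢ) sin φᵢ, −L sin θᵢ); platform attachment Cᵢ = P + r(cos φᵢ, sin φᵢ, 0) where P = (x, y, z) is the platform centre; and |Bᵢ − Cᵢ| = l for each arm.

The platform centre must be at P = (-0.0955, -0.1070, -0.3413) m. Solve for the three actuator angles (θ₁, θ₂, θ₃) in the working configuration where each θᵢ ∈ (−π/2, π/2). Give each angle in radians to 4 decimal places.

rotate P by −φ1: (-0.0955, -0.1070, -0.3413)
  e−x'=0.2155;  (l²−L²−(e−x')²−y'²−z²)/2L = -0.2739
  √(A²+B²)=0.4036;  θ1 = -1.0076+2.3165 ≈ 1.3089
rotate P by −φ2: (-0.0449, 0.1362, -0.3413)
  A=0.1649, B=-0.3413, C=(l²−L²−A²−y'²−z²)/(2L)=-0.2132
  γ=atan2(-0.3413,0.1649)=-1.1207;  ψ=arccos(-0.5624)=2.1681;  θ2=γ+ψ≈1.0474
φ3=240.0° → target in arm frame (0.1404, -0.0292)
  e−x'=-0.0204;  (l²−L²−(e−x')²−y'²−z²)/2L = 0.0092
  θ3 = atan2(B,A) + arccos(C/0.3419) = -0.0867

θ₁ = 1.3089, θ₂ = 1.0474, θ₃ = -0.0867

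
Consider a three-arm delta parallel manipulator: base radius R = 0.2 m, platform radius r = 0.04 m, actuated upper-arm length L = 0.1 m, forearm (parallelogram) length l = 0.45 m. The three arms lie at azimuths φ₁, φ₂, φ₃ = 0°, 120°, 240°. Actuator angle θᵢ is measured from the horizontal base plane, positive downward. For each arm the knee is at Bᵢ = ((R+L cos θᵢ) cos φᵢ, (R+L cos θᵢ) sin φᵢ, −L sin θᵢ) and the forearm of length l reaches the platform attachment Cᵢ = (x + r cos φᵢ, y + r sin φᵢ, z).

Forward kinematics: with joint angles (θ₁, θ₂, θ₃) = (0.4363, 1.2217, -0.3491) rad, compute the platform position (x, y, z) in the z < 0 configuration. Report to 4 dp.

(0.0094, -0.1540, -0.3895)

O1 = (0.2506·cos0.0°, 0.2506·sin0.0°, -0.0423) = (0.2506, 0.0000, -0.0423)
O2 = (0.1942·cos120.0°, 0.1942·sin120.0°, -0.0940) = (-0.0971, 0.1682, -0.0940)
φ3=240.0°: virtual centre (-0.1270, -0.2199, 0.0342), radius l
|O₂|²−|O₁|² = -0.0181;  |O₃|²−|O₁|² = 0.0011
[-0.6955 0.3364 -0.1034]·P = -0.0181;  [-0.7552 -0.4399 0.1529]·P = 0.0011
det = 0.5600;  x = 0.0135+0.0106z,  y = -0.0257+0.3294z
quadratic in z: (1.1086)z²+(0.0626)z+(-0.1438)=0, √Δ=0.8011 → z ∈ {-0.3895, 0.3331}; z = -0.3895 (taking z<0)
x = 0.0094, y = -0.1540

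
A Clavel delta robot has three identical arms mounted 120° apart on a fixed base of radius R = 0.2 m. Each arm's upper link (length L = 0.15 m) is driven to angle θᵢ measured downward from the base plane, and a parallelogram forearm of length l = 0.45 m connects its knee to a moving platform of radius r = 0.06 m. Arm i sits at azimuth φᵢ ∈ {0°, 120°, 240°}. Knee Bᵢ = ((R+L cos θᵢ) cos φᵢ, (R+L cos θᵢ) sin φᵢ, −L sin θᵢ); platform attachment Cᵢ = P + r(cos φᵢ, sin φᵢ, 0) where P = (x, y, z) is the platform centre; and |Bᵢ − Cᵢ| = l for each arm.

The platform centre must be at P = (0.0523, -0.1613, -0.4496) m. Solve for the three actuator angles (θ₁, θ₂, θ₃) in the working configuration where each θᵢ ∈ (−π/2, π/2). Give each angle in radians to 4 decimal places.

arm 1 (φ=0.0°): x'=0.0523, y'=-0.1613
  A=0.0877, B=-0.4496, C=(l²−L²−A²−y'²−z²)/(2L)=-0.1862
  √(A²+B²)=0.4581;  θ1 = -1.3782+1.9893 ≈ 0.6112
rotate P by −φ2: (-0.1658, 0.0354, -0.4496)
  A=0.3058, B=-0.4496, C=(l²−L²−A²−y'²−z²)/(2L)=-0.3898
  γ=atan2(-0.4496,0.3058)=-0.9734;  ψ=arccos(-0.7168)=2.3700;  θ2=γ+ψ≈1.3965
arm 3 (φ=240.0°): x'=0.1135, y'=0.1259
  A=0.0265, B=-0.4496, C=(l²−L²−A²−y'²−z²)/(2L)=-0.1290
  √(A²+B²)=0.4504;  θ3 = -1.5120+1.8613 ≈ 0.3493

θ₁ = 0.6112, θ₂ = 1.3965, θ₃ = 0.3493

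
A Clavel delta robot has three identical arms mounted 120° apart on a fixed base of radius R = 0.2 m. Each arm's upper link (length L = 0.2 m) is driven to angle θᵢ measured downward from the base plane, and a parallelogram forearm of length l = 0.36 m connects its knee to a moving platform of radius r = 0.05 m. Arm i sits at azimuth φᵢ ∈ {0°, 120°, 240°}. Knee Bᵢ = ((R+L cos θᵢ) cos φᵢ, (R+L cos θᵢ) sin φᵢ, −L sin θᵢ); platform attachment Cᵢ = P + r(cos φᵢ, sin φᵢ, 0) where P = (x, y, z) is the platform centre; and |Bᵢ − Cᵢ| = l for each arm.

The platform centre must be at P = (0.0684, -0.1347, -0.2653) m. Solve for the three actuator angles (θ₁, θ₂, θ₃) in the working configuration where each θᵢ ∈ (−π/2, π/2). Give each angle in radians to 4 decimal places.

θ₁ = 0.3487, θ₂ = 1.3090, θ₃ = 0.2618

rotate P by −φ1: (0.0684, -0.1347, -0.2653)
  A=0.0816, B=-0.2653, C=(l²−L²−A²−y'²−z²)/(2L)=-0.0140
  θ1 = atan2(B,A) + arccos(C/0.2776) = 0.3487
φ2=120.0° → target in arm frame (-0.1509, 0.0081)
  A=0.3009, B=-0.2653, C=(l²−L²−A²−y'²−z²)/(2L)=-0.1784
  θ2 = atan2(B,A) + arccos(C/0.4011) = 1.3090
rotate P by −φ3: (0.0825, 0.1266, -0.2653)
  A=0.0675, B=-0.2653, C=(l²−L²−A²−y'²−z²)/(2L)=-0.0034
  θ3 = atan2(B,A) + arccos(C/0.2738) = 0.2618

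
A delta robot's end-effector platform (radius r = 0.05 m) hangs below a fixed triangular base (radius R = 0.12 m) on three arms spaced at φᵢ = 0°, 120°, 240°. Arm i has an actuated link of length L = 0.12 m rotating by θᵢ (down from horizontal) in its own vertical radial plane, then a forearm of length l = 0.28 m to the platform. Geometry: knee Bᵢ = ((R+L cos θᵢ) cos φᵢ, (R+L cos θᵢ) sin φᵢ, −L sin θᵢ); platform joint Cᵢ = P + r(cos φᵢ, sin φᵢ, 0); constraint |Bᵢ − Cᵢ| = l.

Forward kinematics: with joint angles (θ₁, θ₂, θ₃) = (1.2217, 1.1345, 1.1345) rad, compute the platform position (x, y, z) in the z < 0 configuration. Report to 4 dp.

(-0.0124, 0.0000, -0.3641)

S1 = (0.1110·cos0.0°, 0.1110·sin0.0°, -0.1128) = (0.1110, 0.0000, -0.1128)
arm 2 at φ=120.0°: ρ2 = 0.1207;  S2 = (-0.0604, 0.1045, -0.1088)
S3 = (0.1207·cos240.0°, 0.1207·sin240.0°, -0.1088) = (-0.0604, -0.1045, -0.1088)
eliminate P² terms by subtracting sphere 1 from 2 and 3
linear system: -0.3428x+0.2091y = 0.0014−0.0080z; -0.3428x+-0.2091y = 0.0014−0.0080z
Cramer: x(z) = -0.0039+0.0234z;  y(z) = 0.0000-0.0000z
quadratic in z: (1.0005)z²+(0.2202)z+(-0.0525)=0, √Δ=0.5084 → z ∈ {-0.3641, 0.1440}; z = -0.3641 (taking z<0)
x = -0.0124, y = 0.0000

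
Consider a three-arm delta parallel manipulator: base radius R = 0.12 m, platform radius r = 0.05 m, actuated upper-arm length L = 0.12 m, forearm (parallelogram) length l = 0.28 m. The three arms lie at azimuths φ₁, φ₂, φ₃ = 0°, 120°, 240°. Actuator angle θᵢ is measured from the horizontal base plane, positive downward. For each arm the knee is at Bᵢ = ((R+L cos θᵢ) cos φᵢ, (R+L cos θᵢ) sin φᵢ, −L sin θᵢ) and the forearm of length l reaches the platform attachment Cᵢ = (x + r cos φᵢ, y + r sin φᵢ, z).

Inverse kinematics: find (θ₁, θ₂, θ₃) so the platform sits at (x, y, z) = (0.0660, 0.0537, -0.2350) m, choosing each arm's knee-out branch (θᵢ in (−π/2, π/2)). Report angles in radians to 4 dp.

rotate P by −φ1: (0.0660, 0.0537, -0.2350)
  e−x'=0.0040;  (l²−L²−(e−x')²−y'²−z²)/2L = 0.0245
  √(A²+B²)=0.2350;  θ1 = -1.5538+1.4664 ≈ -0.0873
rotate P by −φ2: (0.0135, -0.0840, -0.2350)
  e−x'=0.0565;  (l²−L²−(e−x')²−y'²−z²)/2L = -0.0061
  θ2 = atan2(B,A) + arccos(C/0.2417) = 0.2613
rotate P by −φ3: (-0.0795, 0.0303, -0.2350)
  A cos θ + B sin θ = C:  0.1495·cos θ + -0.2350·sin θ = -0.0604
  γ=atan2(-0.2350,0.1495)=-1.0042;  ψ=arccos(-0.2168)=1.7894;  θ3=γ+ψ≈0.7852

θ₁ = -0.0873, θ₂ = 0.2613, θ₃ = 0.7852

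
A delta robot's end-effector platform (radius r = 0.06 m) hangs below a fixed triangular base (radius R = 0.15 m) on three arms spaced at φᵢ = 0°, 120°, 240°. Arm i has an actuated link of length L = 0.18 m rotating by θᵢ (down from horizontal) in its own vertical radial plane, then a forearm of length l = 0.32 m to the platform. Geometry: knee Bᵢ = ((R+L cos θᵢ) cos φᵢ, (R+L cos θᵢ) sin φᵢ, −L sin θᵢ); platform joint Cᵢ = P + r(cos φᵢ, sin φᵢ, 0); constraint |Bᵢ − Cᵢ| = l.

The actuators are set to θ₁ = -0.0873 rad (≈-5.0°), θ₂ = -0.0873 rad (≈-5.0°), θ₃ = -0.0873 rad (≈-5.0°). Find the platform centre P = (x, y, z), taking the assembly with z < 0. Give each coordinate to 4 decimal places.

(0.0000, 0.0000, -0.1571)

φ1=0.0°: virtual centre (0.2693, 0.0000, 0.0157), radius l
arm 2 at φ=120.0°: ρ2 = 0.2693;  centre 2 = (-0.1347, 0.2332, 0.0157)
arm 3 at φ=240.0°: ρ3 = 0.2693;  centre 3 = (-0.1347, -0.2332, 0.0157)
|centre ₂|²−|centre ₁|² = 0.0000;  |centre ₃|²−|centre ₁|² = 0.0000
linear system: -0.8079x+0.4665y = 0.0000−0.0000z; -0.8079x+-0.4665y = 0.0000−0.0000z
Cramer: x(z) = 0.0000+0.0000z;  y(z) = 0.0000+0.0000z
into |P−centre ₁|² = l²: 1.0000z² + -0.0314z + -0.0296 = 0;  Δ = 0.1195;  z = -0.1571 or 0.1885 → z<0 root = -0.1571
x = 0.0000, y = 0.0000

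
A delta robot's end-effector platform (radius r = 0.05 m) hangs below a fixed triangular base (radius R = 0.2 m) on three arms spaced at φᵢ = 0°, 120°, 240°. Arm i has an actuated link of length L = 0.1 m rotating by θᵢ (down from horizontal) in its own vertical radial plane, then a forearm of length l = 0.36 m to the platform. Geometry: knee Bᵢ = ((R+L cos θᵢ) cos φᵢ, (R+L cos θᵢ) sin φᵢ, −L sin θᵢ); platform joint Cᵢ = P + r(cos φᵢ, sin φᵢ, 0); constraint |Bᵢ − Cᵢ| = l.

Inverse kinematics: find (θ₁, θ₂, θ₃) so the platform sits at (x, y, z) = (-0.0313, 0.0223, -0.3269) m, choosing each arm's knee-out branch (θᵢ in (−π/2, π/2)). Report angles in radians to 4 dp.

φ1=0.0° → target in arm frame (-0.0313, 0.0223)
  e−x'=0.1813;  (l²−L²−(e−x')²−y'²−z²)/2L = -0.1032
  γ=atan2(-0.3269,0.1813)=-1.0644;  ψ=arccos(-0.2760)=1.8504;  θ1=γ+ψ≈0.7859
arm 2 (φ=120.0°): x'=0.0350, y'=0.0160
  A=0.1150, B=-0.3269, C=(l²−L²−A²−y'²−z²)/(2L)=-0.0038
  √(A²+B²)=0.3466;  θ2 = -1.2324+1.5816 ≈ 0.3492
rotate P by −φ3: (-0.0037, -0.0383, -0.3269)
  A cos θ + B sin θ = C:  0.1537·cos θ + -0.3269·sin θ = -0.0617
  √(A²+B²)=0.3612;  θ3 = -1.1314+1.7424 ≈ 0.6111

θ₁ = 0.7859, θ₂ = 0.3492, θ₃ = 0.6111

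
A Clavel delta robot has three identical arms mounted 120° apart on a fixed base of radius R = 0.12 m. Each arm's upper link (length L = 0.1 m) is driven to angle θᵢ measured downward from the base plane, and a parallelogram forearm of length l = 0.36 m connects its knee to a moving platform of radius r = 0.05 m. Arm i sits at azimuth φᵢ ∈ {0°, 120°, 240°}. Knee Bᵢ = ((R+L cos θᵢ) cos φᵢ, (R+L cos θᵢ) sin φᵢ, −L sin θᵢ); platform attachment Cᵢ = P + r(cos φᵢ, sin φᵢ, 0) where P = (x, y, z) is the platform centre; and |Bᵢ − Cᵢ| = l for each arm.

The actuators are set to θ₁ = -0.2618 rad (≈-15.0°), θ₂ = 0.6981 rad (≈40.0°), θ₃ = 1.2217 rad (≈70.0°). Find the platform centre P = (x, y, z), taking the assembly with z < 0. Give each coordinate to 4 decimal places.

(0.1680, 0.0747, -0.3263)

centre 1 = (0.1666·cos0.0°, 0.1666·sin0.0°, 0.0259) = (0.1666, 0.0000, 0.0259)
arm 2 at φ=120.0°: e+L cos θ2 = 0.1466;  centre 2 = (-0.0733, 0.1270, -0.0643)
arm 3 at φ=240.0°: e+L cos θ3 = 0.1042;  centre 3 = (-0.0521, -0.0902, -0.0940)
|centre ₂|²−|centre ₁|² = -0.0028;  |centre ₃|²−|centre ₁|² = -0.0087
plane₁₂: -0.4798x+0.2539y+-0.1803z = -0.0028
det = 0.1977;  x = 0.0138+-0.4726z,  y = 0.0150+-0.1828z
into |P−centre ₁|² = l²: 1.2568z² + 0.0872z + -0.1054 = 0;  Δ = 0.5372;  z = -0.3263 or 0.2569 → z<0 root = -0.3263
x = 0.1680, y = 0.0747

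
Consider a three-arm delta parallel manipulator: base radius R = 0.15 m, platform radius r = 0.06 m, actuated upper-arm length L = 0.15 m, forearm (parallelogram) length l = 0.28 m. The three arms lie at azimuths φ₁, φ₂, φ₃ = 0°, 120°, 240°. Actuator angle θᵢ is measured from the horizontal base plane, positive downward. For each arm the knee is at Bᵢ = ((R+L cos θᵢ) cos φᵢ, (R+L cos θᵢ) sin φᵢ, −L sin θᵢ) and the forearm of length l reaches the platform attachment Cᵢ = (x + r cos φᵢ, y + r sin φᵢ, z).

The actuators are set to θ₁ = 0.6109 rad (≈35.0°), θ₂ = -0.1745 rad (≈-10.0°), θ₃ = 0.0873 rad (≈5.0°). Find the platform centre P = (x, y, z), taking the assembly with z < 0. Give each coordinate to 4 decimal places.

O1 = (0.2129·cos0.0°, 0.2129·sin0.0°, -0.0860) = (0.2129, 0.0000, -0.0860)
O2 = (0.2377·cos120.0°, 0.2377·sin120.0°, 0.0260) = (-0.1189, 0.2059, 0.0260)
φ3=240.0°: virtual centre (-0.1197, -0.2074, -0.0131), radius l
eliminate P² terms by subtracting sphere 1 from 2 and 3
[-0.6635 0.4117 0.2242]·P = 0.0045;  [-0.6652 -0.4147 0.1459]·P = 0.0048
Cramer: x(z) = -0.0070+0.2788z;  y(z) = -0.0004-0.0952z
sphere 1 gives Az²+Bz+C=0 with A=1.0868, B=0.0496, C=-0.0227;  B²−4AC=0.1010;  roots -0.1690, 0.1234;  negative root z = -0.1690
x = -0.0541, y = 0.0157

(-0.0541, 0.0157, -0.1690)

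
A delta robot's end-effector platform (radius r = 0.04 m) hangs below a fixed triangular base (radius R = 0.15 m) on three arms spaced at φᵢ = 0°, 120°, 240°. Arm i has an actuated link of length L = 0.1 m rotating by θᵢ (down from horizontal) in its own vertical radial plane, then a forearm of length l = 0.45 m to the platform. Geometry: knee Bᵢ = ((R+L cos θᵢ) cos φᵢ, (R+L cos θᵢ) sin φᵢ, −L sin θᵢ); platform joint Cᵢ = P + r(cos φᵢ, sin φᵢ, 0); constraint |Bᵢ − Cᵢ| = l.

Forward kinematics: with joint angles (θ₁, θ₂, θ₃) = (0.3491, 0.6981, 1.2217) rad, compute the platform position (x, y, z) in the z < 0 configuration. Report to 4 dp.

arm 1 at φ=0.0°: ρ1 = 0.2040;  centre 1 = (0.2040, 0.0000, -0.0342)
centre 2 = (0.1866·cos120.0°, 0.1866·sin120.0°, -0.0643) = (-0.0933, 0.1616, -0.0643)
arm 3 at φ=240.0°: ρ3 = 0.1442;  centre 3 = (-0.0721, -0.1249, -0.0940)
|centre ₂|²−|centre ₁|² = -0.0038;  |centre ₃|²−|centre ₁|² = -0.0131
plane₁₂: -0.5945x+0.3232y+-0.0601z = -0.0038
det = 0.3270;  x = 0.0159+-0.1641z,  y = 0.0175+-0.1158z
sphere 1 gives Az²+Bz+C=0 with A=1.0403, B=0.1261, C=-0.1657;  B²−4AC=0.7053;  roots -0.4642, 0.3430;  negative root z = -0.4642
x = 0.0921, y = 0.0712

(0.0921, 0.0712, -0.4642)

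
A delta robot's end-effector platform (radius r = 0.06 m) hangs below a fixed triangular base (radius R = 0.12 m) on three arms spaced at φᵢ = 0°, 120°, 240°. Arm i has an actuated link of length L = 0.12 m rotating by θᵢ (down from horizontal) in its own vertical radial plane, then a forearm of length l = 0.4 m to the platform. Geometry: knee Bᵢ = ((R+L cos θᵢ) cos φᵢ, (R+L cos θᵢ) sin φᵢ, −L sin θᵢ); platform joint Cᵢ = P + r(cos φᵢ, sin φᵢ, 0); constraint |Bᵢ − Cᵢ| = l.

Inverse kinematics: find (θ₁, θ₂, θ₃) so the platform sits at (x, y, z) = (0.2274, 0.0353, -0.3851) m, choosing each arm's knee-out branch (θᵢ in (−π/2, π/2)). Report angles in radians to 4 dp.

θ₁ = -0.0872, θ₂ = 1.1343, θ₃ = 1.3088

φ1=0.0° → target in arm frame (0.2274, 0.0353)
  A=-0.1674, B=-0.3851, C=(l²−L²−A²−y'²−z²)/(2L)=-0.1332
  θ1 = atan2(B,A) + arccos(C/0.4199) = -0.0872
φ2=120.0° → target in arm frame (-0.0831, -0.2146)
  e−x'=0.1431;  (l²−L²−(e−x')²−y'²−z²)/2L = -0.2885
  γ=atan2(-0.3851,0.1431)=-1.2150;  ψ=arccos(-0.7022)=2.3492;  θ2=γ+ψ≈1.1343
rotate P by −φ3: (-0.1443, 0.1793, -0.3851)
  A=0.2043, B=-0.3851, C=(l²−L²−A²−y'²−z²)/(2L)=-0.3190
  θ3 = atan2(B,A) + arccos(C/0.4359) = 1.3088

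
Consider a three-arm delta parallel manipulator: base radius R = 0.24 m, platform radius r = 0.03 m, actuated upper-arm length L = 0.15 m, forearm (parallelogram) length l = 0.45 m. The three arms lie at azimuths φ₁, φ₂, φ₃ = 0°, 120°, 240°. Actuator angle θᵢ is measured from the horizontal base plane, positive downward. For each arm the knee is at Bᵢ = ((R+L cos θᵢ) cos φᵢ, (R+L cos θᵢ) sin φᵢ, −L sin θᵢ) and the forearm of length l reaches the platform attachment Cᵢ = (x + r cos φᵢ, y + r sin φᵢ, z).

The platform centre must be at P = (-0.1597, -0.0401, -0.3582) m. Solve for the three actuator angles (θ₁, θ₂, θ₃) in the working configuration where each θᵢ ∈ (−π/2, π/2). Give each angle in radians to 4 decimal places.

rotate P by −φ1: (-0.1597, -0.0401, -0.3582)
  A=0.3697, B=-0.3582, C=(l²−L²−A²−y'²−z²)/(2L)=-0.2886
  √(A²+B²)=0.5148;  θ1 = -0.7696+2.1661 ≈ 1.3965
arm 2 (φ=120.0°): x'=0.0451, y'=0.1584
  A cos θ + B sin θ = C:  0.1649·cos θ + -0.3582·sin θ = -0.0019
  γ=atan2(-0.3582,0.1649)=-1.1394;  ψ=arccos(-0.0048)=1.5756;  θ2=γ+ψ≈0.4362
rotate P by −φ3: (0.1146, -0.1183, -0.3582)
  e−x'=0.0954;  (l²−L²−(e−x')²−y'²−z²)/2L = 0.0953
  √(A²+B²)=0.3707;  θ3 = -1.3104+1.3107 ≈ 0.0002

θ₁ = 1.3965, θ₂ = 0.4362, θ₃ = 0.0002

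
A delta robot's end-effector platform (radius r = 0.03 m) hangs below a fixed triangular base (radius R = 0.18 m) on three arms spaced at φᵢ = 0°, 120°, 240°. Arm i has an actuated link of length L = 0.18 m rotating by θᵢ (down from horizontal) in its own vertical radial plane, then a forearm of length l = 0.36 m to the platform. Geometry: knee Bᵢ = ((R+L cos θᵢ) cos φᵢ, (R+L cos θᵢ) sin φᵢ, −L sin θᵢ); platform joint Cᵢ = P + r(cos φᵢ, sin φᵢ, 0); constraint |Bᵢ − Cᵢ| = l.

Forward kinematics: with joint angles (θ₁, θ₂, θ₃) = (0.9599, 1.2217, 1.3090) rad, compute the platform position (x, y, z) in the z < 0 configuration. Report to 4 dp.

φ1=0.0°: virtual centre (0.2532, 0.0000, -0.1474), radius l
arm 2 at φ=120.0°: (R−r)+L cos θ2 = 0.2116;  S2 = (-0.1058, 0.1832, -0.1691)
φ3=240.0°: virtual centre (-0.0983, -0.1702, -0.1739), radius l
subtract pairs → two planes through P
[-0.7181 0.3664 -0.0434]·P = -0.0125;  [-0.7031 -0.3405 -0.0528]·P = -0.0170
det = 0.5021;  x = 0.0209+-0.0680z,  y = 0.0068+-0.0148z
quadratic in z: (1.0048)z²+(0.3263)z+(-0.0538)=0, √Δ=0.5681 → z ∈ {-0.4451, 0.1203}; z = -0.4451 (taking z<0)
x = 0.0511, y = 0.0134

(0.0511, 0.0134, -0.4451)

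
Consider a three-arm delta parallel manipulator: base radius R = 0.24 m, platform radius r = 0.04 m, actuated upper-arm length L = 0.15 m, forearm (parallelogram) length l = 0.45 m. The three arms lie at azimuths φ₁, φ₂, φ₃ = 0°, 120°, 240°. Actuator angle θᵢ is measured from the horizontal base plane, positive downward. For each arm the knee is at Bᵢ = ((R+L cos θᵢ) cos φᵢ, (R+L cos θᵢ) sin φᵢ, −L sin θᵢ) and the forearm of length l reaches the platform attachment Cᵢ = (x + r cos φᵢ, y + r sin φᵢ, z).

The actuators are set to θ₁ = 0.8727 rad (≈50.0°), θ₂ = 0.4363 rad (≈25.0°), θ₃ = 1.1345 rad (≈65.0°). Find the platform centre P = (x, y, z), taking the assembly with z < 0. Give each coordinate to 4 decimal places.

φ1=0.0°: virtual centre (0.2964, 0.0000, -0.1149), radius l
φ2=120.0°: virtual centre (-0.1680, 0.2909, -0.0634), radius l
arm 3 at φ=240.0°: e+L cos θ3 = 0.2634;  centre 3 = (-0.1317, -0.2281, -0.1359)
subtract pairs → two planes through P
linear system: -0.9288x+0.5819y = 0.0158−0.1030z; -0.8562x+-0.4562y = -0.0132−-0.0421z
det = 0.9219;  x = 0.0005+0.0244z,  y = 0.0280+-0.1381z
sphere 1 gives Az²+Bz+C=0 with A=1.0197, B=0.2076, C=-0.1010;  B²−4AC=0.4549;  roots -0.4325, 0.2289;  negative root z = -0.4325
x = -0.0101, y = 0.0877

(-0.0101, 0.0877, -0.4325)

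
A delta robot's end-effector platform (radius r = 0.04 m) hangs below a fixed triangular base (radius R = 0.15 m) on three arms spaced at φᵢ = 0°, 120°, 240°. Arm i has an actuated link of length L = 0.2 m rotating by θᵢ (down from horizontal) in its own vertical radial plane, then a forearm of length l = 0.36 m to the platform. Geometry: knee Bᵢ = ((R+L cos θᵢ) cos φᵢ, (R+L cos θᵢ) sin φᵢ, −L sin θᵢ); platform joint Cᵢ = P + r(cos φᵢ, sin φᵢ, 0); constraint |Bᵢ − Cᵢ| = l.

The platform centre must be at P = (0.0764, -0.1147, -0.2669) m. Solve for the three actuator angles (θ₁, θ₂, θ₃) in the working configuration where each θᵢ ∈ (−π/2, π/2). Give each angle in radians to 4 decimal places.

θ₁ = 0.0873, θ₂ = 1.0475, θ₃ = 0.1744

rotate P by −φ1: (0.0764, -0.1147, -0.2669)
  A=0.0336, B=-0.2669, C=(l²−L²−A²−y'²−z²)/(2L)=0.0102
  θ1 = atan2(B,A) + arccos(C/0.2690) = 0.0873
rotate P by −φ2: (-0.1375, -0.0088, -0.2669)
  e−x'=0.2475;  (l²−L²−(e−x')²−y'²−z²)/2L = -0.1075
  √(A²+B²)=0.3640;  θ2 = -0.8230+1.8705 ≈ 1.0475
arm 3 (φ=240.0°): x'=0.0611, y'=0.1235
  A=0.0489, B=-0.2669, C=(l²−L²−A²−y'²−z²)/(2L)=0.0018
  √(A²+B²)=0.2713;  θ3 = -1.3897+1.5642 ≈ 0.1744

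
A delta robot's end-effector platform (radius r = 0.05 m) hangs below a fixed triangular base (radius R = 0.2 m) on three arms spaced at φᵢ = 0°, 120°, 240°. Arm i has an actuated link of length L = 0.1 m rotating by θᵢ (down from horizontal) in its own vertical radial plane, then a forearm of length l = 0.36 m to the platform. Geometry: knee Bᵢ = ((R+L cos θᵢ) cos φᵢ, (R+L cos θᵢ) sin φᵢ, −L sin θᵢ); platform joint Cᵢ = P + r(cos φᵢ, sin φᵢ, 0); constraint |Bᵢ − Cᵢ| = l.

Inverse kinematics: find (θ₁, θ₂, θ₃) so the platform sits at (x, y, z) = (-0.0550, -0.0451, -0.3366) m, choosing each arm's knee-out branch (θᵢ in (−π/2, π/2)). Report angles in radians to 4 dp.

arm 1 (φ=0.0°): x'=-0.0550, y'=-0.0451
  e−x'=0.2050;  (l²−L²−(e−x')²−y'²−z²)/2L = -0.1888
  θ1 = atan2(B,A) + arccos(C/0.3941) = 1.0466
φ2=120.0° → target in arm frame (-0.0116, 0.0702)
  A cos θ + B sin θ = C:  0.1616·cos θ + -0.3366·sin θ = -0.1236
  θ2 = atan2(B,A) + arccos(C/0.3734) = 0.7850
rotate P by −φ3: (0.0666, -0.0251, -0.3366)
  A cos θ + B sin θ = C:  0.0834·cos θ + -0.3366·sin θ = -0.0065
  θ3 = atan2(B,A) + arccos(C/0.3468) = 0.2616

θ₁ = 1.0466, θ₂ = 0.7850, θ₃ = 0.2616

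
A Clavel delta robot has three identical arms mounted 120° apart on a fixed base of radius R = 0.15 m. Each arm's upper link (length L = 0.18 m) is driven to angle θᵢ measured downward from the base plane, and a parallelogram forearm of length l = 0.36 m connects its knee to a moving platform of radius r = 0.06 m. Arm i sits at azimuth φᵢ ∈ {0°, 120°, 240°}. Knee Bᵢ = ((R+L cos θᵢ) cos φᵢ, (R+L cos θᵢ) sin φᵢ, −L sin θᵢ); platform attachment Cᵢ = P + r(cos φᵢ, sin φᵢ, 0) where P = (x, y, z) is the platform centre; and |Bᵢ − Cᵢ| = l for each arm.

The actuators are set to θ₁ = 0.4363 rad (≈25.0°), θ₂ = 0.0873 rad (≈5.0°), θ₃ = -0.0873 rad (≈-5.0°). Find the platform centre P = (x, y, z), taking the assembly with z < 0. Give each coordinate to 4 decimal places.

φ1=0.0°: virtual centre (0.2531, 0.0000, -0.0761), radius l
arm 2 at φ=120.0°: (R−r)+L cos θ2 = 0.2693;  centre 2 = (-0.1347, 0.2332, -0.0157)
centre 3 = (0.2693·cos240.0°, 0.2693·sin240.0°, 0.0157) = (-0.1347, -0.2332, 0.0157)
subtract pairs → two planes through P
plane₁₂: -0.7756x+0.4665y+0.1207z = 0.0029
det = 0.7236;  x = -0.0038+0.1962z,  y = 0.0000+0.0673z
quadratic in z: (1.0430)z²+(0.0514)z+(-0.0578)=0, √Δ=0.4938 → z ∈ {-0.2614, 0.2121}; z = -0.2614 (taking z<0)
x = -0.0550, y = -0.0176

(-0.0550, -0.0176, -0.2614)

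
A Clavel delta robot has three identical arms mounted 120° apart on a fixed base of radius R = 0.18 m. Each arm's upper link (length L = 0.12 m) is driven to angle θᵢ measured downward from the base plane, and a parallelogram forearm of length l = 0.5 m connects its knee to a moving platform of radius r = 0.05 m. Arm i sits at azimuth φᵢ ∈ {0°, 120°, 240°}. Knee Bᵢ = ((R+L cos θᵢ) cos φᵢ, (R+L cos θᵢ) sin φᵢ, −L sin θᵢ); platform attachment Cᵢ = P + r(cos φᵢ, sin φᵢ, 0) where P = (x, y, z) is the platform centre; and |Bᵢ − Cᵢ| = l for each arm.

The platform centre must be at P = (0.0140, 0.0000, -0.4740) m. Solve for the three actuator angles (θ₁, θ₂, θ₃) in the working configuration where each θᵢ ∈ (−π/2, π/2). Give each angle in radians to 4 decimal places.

rotate P by −φ1: (0.0140, 0.0000, -0.4740)
  A cos θ + B sin θ = C:  0.1160·cos θ + -0.4740·sin θ = -0.0105
  √(A²+B²)=0.4880;  θ1 = -1.3308+1.5924 ≈ 0.2616
rotate P by −φ2: (-0.0070, -0.0121, -0.4740)
  A=0.1370, B=-0.4740, C=(l²−L²−A²−y'²−z²)/(2L)=-0.0333
  √(A²+B²)=0.4934;  θ2 = -1.2894+1.6383 ≈ 0.3489
φ3=240.0° → target in arm frame (-0.0070, 0.0121)
  e−x'=0.1370;  (l²−L²−(e−x')²−y'²−z²)/2L = -0.0333
  γ=atan2(-0.4740,0.1370)=-1.2894;  ψ=arccos(-0.0675)=1.6383;  θ3=γ+ψ≈0.3489

θ₁ = 0.2616, θ₂ = 0.3489, θ₃ = 0.3489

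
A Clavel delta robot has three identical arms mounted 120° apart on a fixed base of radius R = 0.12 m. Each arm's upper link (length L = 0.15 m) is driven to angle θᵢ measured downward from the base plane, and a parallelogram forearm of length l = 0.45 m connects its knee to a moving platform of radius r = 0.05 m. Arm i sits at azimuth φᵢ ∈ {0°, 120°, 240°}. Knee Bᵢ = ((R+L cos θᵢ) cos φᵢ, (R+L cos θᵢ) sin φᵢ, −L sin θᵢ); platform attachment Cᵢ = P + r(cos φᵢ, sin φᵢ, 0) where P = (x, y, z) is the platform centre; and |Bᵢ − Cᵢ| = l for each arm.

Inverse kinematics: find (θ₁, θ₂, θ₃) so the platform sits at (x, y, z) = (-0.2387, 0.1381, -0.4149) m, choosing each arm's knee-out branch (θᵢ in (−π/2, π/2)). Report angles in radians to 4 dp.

θ₁ = 1.3964, θ₂ = -0.0873, θ₃ = 0.7855

rotate P by −φ1: (-0.2387, 0.1381, -0.4149)
  A=0.3087, B=-0.4149, C=(l²−L²−A²−y'²−z²)/(2L)=-0.3550
  θ1 = atan2(B,A) + arccos(C/0.5171) = 1.3964
φ2=120.0° → target in arm frame (0.2389, 0.1377)
  A cos θ + B sin θ = C:  -0.1689·cos θ + -0.4149·sin θ = -0.1321
  √(A²+B²)=0.4480;  θ2 = -1.9575+1.8702 ≈ -0.0873
rotate P by −φ3: (-0.0002, -0.2758, -0.4149)
  e−x'=0.0702;  (l²−L²−(e−x')²−y'²−z²)/2L = -0.2438
  θ3 = atan2(B,A) + arccos(C/0.4208) = 0.7855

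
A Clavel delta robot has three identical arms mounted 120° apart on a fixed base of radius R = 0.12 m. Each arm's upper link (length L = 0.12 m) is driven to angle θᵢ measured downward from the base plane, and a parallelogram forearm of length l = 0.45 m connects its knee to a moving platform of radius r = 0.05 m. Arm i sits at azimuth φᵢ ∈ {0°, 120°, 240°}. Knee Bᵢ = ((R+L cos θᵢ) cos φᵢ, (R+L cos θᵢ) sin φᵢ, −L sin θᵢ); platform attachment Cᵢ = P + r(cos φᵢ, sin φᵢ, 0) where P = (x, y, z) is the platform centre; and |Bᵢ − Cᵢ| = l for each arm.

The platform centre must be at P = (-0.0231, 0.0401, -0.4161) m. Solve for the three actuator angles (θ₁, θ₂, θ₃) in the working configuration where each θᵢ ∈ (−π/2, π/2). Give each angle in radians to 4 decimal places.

θ₁ = 0.1743, θ₂ = -0.0875, θ₃ = 0.1746

rotate P by −φ1: (-0.0231, 0.0401, -0.4161)
  A=0.0931, B=-0.4161, C=(l²−L²−A²−y'²−z²)/(2L)=0.0195
  θ1 = atan2(B,A) + arccos(C/0.4264) = 0.1743
φ2=120.0° → target in arm frame (0.0463, 0.0000)
  e−x'=0.0237;  (l²−L²−(e−x')²−y'²−z²)/2L = 0.0600
  √(A²+B²)=0.4168;  θ2 = -1.5138+1.4264 ≈ -0.0875
φ3=240.0° → target in arm frame (-0.0232, -0.0401)
  A=0.0932, B=-0.4161, C=(l²−L²−A²−y'²−z²)/(2L)=0.0195
  γ=atan2(-0.4161,0.0932)=-1.3505;  ψ=arccos(0.0457)=1.5251;  θ3=γ+ψ≈0.1746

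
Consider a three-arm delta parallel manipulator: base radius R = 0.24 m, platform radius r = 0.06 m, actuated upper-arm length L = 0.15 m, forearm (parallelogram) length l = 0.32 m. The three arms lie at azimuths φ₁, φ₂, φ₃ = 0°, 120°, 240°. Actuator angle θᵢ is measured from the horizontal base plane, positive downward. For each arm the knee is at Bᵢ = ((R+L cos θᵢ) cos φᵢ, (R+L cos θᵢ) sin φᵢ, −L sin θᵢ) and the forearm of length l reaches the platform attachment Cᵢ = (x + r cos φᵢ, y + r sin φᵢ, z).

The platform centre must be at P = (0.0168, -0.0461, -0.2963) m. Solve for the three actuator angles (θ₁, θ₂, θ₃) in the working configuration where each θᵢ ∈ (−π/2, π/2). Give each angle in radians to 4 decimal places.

θ₁ = 0.8730, θ₂ = 1.2217, θ₃ = 0.7853

rotate P by −φ1: (0.0168, -0.0461, -0.2963)
  e−x'=0.1632;  (l²−L²−(e−x')²−y'²−z²)/2L = -0.1222
  θ1 = atan2(B,A) + arccos(C/0.3383) = 0.8730
rotate P by −φ2: (-0.0483, 0.0085, -0.2963)
  A=0.2283, B=-0.2963, C=(l²−L²−A²−y'²−z²)/(2L)=-0.2003
  γ=atan2(-0.2963,0.2283)=-0.9143;  ψ=arccos(-0.5355)=2.1359;  θ2=γ+ψ≈1.2217
rotate P by −φ3: (0.0315, 0.0376, -0.2963)
  e−x'=0.1485;  (l²−L²−(e−x')²−y'²−z²)/2L = -0.1045
  √(A²+B²)=0.3314;  θ3 = -1.1063+1.8916 ≈ 0.7853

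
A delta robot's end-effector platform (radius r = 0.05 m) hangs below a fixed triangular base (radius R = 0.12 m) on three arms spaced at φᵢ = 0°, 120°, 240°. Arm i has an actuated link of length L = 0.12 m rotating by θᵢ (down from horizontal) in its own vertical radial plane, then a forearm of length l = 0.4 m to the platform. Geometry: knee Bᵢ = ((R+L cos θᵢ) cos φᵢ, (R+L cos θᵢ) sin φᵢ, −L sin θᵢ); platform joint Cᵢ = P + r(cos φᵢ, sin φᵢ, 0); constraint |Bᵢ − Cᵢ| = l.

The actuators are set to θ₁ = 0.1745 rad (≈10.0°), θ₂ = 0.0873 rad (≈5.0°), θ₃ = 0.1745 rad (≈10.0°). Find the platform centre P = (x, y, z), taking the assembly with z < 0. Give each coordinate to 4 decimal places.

arm 1 at φ=0.0°: (R−r)+L cos θ1 = 0.1882;  O1 = (0.1882, 0.0000, -0.0208)
O2 = (0.1895·cos120.0°, 0.1895·sin120.0°, -0.0105) = (-0.0948, 0.1641, -0.0105)
O3 = (0.1882·cos240.0°, 0.1882·sin240.0°, -0.0208) = (-0.0941, -0.1630, -0.0208)
eliminate P² terms by subtracting sphere 1 from 2 and 3
linear system: -0.5659x+0.3283y = 0.0002−0.0207z; -0.5645x+-0.3259y = 0.0000−0.0000z
Cramer: x(z) = -0.0002+0.0183z;  y(z) = 0.0003-0.0317z
into |P−O₁|² = l²: 1.0013z² + 0.0348z + -0.1241 = 0;  Δ = 0.4982;  z = -0.3698 or 0.3351 → z<0 root = -0.3698
x = -0.0069, y = 0.0120

(-0.0069, 0.0120, -0.3698)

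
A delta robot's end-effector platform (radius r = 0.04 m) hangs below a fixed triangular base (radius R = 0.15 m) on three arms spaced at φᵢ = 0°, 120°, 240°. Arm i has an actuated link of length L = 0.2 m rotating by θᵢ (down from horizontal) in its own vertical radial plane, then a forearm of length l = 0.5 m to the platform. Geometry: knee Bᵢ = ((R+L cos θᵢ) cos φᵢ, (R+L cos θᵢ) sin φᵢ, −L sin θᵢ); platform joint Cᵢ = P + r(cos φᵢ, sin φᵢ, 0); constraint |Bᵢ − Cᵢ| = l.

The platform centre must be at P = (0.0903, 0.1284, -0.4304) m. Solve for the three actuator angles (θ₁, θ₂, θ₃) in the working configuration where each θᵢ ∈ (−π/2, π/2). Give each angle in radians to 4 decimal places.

arm 1 (φ=0.0°): x'=0.0903, y'=0.1284
  A cos θ + B sin θ = C:  0.0197·cos θ + -0.4304·sin θ = 0.0197
  θ1 = atan2(B,A) + arccos(C/0.4309) = 0.0000
rotate P by −φ2: (0.0660, -0.1424, -0.4304)
  e−x'=0.0440;  (l²−L²−(e−x')²−y'²−z²)/2L = 0.0064
  γ=atan2(-0.4304,0.0440)=-1.4690;  ψ=arccos(0.0147)=1.5561;  θ2=γ+ψ≈0.0871
rotate P by −φ3: (-0.1563, 0.0140, -0.4304)
  A=0.2663, B=-0.4304, C=(l²−L²−A²−y'²−z²)/(2L)=-0.1160
  θ3 = atan2(B,A) + arccos(C/0.5061) = 0.7853

θ₁ = 0.0000, θ₂ = 0.0871, θ₃ = 0.7853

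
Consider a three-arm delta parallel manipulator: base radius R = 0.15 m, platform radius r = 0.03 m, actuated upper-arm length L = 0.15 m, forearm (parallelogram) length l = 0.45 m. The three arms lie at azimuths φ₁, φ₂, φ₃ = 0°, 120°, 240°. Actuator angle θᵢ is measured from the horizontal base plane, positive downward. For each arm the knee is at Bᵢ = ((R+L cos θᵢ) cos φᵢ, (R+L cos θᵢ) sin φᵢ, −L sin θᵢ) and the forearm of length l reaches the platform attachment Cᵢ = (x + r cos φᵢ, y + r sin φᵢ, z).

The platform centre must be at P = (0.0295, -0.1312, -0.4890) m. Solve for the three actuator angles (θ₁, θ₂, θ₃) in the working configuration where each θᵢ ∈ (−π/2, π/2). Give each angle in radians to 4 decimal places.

arm 1 (φ=0.0°): x'=0.0295, y'=-0.1312
  A=0.0905, B=-0.4890, C=(l²−L²−A²−y'²−z²)/(2L)=-0.2817
  γ=atan2(-0.4890,0.0905)=-1.3878;  ψ=arccos(-0.5666)=2.1731;  θ1=γ+ψ≈0.7853
φ2=120.0° → target in arm frame (-0.1284, 0.0401)
  A cos θ + B sin θ = C:  0.2484·cos θ + -0.4890·sin θ = -0.4080
  √(A²+B²)=0.5485;  θ2 = -1.1008+2.4098 ≈ 1.3090
rotate P by −φ3: (0.0989, 0.0911, -0.4890)
  A=0.0211, B=-0.4890, C=(l²−L²−A²−y'²−z²)/(2L)=-0.2263
  √(A²+B²)=0.4895;  θ3 = -1.5276+2.0513 ≈ 0.5237

θ₁ = 0.7853, θ₂ = 1.3090, θ₃ = 0.5237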